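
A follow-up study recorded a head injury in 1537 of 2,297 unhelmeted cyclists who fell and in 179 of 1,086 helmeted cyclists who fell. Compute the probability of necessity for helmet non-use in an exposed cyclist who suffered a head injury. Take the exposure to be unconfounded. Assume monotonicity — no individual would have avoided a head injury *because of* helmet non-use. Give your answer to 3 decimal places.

PN ≈ 0.754

p₁ = P(outcome | exposed) = 1537/2297 = 0.66913
p₀ = P(outcome | unexposed) = 179/1086 = 0.16483
Under exogeneity and monotonicity, PN = (p₁ − p₀) / p₁.
PN = (0.66913 − 0.16483) / 0.66913 = 0.50431 / 0.66913 ≈ 0.7537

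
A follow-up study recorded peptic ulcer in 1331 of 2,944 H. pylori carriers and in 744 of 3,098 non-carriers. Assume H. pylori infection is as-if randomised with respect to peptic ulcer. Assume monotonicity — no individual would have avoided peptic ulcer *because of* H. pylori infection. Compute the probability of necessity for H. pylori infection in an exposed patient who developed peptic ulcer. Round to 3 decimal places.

PN ≈ 0.469

p₁ = P(outcome | exposed) = 1331/2944 = 0.45211
p₀ = P(outcome | unexposed) = 744/3098 = 0.24015
Under exogeneity and monotonicity, PN = (p₁ − p₀) / p₁.
PN = (0.45211 − 0.24015) / 0.45211 = 0.21195 / 0.45211 ≈ 0.4688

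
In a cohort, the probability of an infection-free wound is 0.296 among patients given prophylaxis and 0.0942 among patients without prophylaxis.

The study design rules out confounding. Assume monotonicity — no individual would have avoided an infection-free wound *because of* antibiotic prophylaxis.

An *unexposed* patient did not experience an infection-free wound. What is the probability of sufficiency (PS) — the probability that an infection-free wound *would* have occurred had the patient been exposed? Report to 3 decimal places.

Let p₁ = 0.296, p₀ = 0.0942.
Under exogeneity and monotonicity, PS = (p₁ − p₀) / (1 − p₀).
PS = (0.296 − 0.0942) / (1 − 0.0942) = 0.2018 / 0.9058 ≈ 0.2228

PS ≈ 0.223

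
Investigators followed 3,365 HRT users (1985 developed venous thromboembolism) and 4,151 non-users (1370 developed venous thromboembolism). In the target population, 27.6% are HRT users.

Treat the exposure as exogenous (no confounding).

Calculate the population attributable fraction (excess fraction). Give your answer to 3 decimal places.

PAF ≈ 0.179

p₁ = P(outcome | exposed) = 1985/3365 = 0.5899
p₀ = P(outcome | unexposed) = 1370/4151 = 0.33004
Overall risk P(Y=1) = π·p₁ + (1−π)·p₀ = 0.276×0.5899 + 0.724×0.33004 = 0.40176.
Under exogeneity, PAF = [P(Y=1) − p₀] / P(Y=1).
PAF = (0.40176 − 0.33004) / 0.40176 ≈ 0.1785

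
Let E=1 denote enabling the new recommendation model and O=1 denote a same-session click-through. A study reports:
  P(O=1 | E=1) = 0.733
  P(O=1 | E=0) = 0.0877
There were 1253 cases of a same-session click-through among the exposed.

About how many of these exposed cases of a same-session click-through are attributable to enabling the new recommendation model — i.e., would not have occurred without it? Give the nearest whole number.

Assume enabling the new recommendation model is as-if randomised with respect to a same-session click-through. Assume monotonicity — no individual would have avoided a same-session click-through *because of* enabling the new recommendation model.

about 1103 cases

Let p₁ = 0.733, p₀ = 0.0877.
PN = (p₁ − p₀)/p₁ = (0.733 − 0.0877) / 0.733 ≈ 0.88035.
Attributable cases ≈ PN × (exposed cases) = 0.88035 × 1253 ≈ 1103.08.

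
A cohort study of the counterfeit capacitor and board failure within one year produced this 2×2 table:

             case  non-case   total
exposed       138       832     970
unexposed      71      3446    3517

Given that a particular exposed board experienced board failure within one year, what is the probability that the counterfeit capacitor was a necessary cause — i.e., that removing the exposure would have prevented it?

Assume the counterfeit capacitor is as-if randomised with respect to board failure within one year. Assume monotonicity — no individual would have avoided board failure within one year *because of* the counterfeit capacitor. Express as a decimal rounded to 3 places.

p₁ = P(outcome | exposed) = 138/970 = 0.14227
p₀ = P(outcome | unexposed) = 71/3517 = 0.020188
Under exogeneity and monotonicity, PN = (p₁ − p₀) / p₁.
PN = (0.14227 − 0.020188) / 0.14227 = 0.12208 / 0.14227 ≈ 0.8581

PN ≈ 0.858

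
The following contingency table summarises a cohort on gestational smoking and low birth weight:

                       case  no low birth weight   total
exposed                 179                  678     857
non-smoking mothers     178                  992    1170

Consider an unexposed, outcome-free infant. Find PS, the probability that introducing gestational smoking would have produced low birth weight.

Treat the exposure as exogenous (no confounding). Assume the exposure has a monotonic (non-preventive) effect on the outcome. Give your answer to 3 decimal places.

PS ≈ 0.067

p₁ = P(outcome | exposed) = 179/857 = 0.20887
p₀ = P(outcome | unexposed) = 178/1170 = 0.15214
Under exogeneity and monotonicity, PS = (p₁ − p₀)/(1 − p₀).
PS = (0.20887 − 0.15214) / 0.84786 ≈ 0.0669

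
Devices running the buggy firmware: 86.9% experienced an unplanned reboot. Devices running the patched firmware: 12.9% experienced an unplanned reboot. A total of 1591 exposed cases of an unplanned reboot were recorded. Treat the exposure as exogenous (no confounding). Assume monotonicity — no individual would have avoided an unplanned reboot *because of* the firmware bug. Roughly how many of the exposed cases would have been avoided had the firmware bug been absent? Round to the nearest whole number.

about 1355 cases

p₁ = 0.869, p₀ = 0.129.
PN = (p₁ − p₀)/p₁ = (0.869 − 0.129) / 0.869 ≈ 0.85155.
Attributable cases ≈ PN × (exposed cases) = 0.85155 × 1591 ≈ 1354.82.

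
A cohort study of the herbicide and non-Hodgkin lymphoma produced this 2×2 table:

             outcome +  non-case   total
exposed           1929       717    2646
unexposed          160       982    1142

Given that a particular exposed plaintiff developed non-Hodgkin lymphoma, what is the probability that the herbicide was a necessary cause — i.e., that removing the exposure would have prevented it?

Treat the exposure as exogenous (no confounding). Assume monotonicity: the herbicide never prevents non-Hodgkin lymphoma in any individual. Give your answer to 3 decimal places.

PN ≈ 0.808

p₁ = P(outcome | exposed) = 1929/2646 = 0.72902
p₀ = P(outcome | unexposed) = 160/1142 = 0.14011
Under exogeneity and monotonicity, PN = (p₁ − p₀)/p₁.
PN = (0.72902 − 0.14011) / 0.72902 ≈ 0.8078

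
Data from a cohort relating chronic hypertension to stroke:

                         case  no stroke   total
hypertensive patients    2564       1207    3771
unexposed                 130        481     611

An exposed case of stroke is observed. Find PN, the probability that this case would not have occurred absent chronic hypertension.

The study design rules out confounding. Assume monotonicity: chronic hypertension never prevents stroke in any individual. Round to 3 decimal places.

p₁ = P(outcome | exposed) = 2564/3771 = 0.67993
p₀ = P(outcome | unexposed) = 130/611 = 0.21277
Under exogeneity and monotonicity, PN = (p₁ − p₀)/p₁.
PN = (0.67993 − 0.21277) / 0.67993 ≈ 0.6871

PN ≈ 0.687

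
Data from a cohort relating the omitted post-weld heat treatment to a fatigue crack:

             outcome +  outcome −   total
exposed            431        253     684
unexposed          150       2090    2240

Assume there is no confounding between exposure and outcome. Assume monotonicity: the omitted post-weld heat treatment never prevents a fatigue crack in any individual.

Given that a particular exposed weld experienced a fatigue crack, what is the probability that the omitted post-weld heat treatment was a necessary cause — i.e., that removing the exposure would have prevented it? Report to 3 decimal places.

p₁ = P(outcome | exposed) = 431/684 = 0.63012
p₀ = P(outcome | unexposed) = 150/2240 = 0.066964
Under exogeneity and monotonicity, PN = (p₁ − p₀) / p₁.
PN = (0.63012 − 0.066964) / 0.63012 = 0.56315 / 0.63012 ≈ 0.8937

PN ≈ 0.894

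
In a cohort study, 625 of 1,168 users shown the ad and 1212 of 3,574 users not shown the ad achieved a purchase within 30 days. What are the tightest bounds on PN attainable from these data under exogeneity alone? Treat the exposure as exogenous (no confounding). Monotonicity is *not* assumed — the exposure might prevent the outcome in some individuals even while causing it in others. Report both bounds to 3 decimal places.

0.366 ≤ PN ≤ 1.000

p₁ = P(outcome | exposed) = 625/1168 = 0.5351
p₀ = P(outcome | unexposed) = 1212/3574 = 0.33912
Under exogeneity alone the bounds on PN are max{0,(p₁−p₀)/p₁} ≤ PN ≤ min{1,(1−p₀)/p₁}.
  lower = (p₁ − p₀)/p₁ = 0.19599 / 0.5351 ≈ 0.3663
  upper = min{1, (1 − p₀)/p₁} = 0.66088 / 0.5351 ≈ 1.2351 → capped at 1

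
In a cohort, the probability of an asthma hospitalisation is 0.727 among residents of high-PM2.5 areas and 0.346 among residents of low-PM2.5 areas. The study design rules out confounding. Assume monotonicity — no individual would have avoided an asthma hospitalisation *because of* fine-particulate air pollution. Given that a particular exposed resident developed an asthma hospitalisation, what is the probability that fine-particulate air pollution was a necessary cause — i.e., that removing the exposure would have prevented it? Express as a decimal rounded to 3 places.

PN ≈ 0.524

Let p₁ = 0.727, p₀ = 0.346.
Under exogeneity and monotonicity, PN = (p₁ − p₀) / p₁.
PN = (0.727 − 0.346) / 0.727 = 0.381 / 0.727 ≈ 0.5241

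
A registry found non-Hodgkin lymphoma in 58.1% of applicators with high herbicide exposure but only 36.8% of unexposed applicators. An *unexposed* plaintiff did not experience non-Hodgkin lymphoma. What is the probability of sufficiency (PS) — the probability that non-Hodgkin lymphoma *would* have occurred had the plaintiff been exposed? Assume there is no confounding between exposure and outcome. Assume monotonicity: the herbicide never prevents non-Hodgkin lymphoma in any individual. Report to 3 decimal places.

PS ≈ 0.337

p₁ = 0.581, p₀ = 0.368.
Under exogeneity and monotonicity, PS = (p₁ − p₀) / (1 − p₀).
PS = (0.581 − 0.368) / (1 − 0.368) = 0.213 / 0.632 ≈ 0.3370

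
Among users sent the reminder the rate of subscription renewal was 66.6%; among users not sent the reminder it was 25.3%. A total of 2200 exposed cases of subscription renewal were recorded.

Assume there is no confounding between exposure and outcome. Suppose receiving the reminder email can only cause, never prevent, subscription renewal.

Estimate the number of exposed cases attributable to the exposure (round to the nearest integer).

p₁ = 0.666, p₀ = 0.253.
PN = (p₁ − p₀)/p₁ = (0.666 − 0.253) / 0.666 ≈ 0.62012.
Attributable cases ≈ PN × (exposed cases) = 0.62012 × 2200 ≈ 1364.26.

about 1364 cases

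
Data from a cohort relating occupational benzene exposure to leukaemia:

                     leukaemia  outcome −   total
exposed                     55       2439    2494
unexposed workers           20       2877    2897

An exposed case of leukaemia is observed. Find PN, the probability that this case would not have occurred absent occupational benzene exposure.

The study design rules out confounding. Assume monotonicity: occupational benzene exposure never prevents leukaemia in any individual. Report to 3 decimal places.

PN ≈ 0.687

p₁ = P(outcome | exposed) = 55/2494 = 0.022053
p₀ = P(outcome | unexposed) = 20/2897 = 0.0069037
Under exogeneity and monotonicity, PN = (p₁ − p₀)/p₁.
PN = (0.022053 − 0.0069037) / 0.022053 ≈ 0.6869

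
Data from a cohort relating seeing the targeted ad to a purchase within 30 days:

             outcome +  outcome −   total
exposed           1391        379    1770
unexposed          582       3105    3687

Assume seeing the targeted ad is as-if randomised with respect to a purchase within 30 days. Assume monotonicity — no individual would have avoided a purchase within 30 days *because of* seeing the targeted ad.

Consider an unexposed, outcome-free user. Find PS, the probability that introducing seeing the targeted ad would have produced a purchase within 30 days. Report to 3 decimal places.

p₁ = P(outcome | exposed) = 1391/1770 = 0.78588
p₀ = P(outcome | unexposed) = 582/3687 = 0.15785
Under exogeneity and monotonicity, PS = (p₁ − p₀)/(1 − p₀).
PS = (0.78588 − 0.15785) / 0.84215 ≈ 0.7457

PS ≈ 0.746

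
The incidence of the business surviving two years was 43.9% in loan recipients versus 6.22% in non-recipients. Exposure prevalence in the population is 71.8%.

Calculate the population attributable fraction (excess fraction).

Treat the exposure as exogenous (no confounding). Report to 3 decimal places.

PAF ≈ 0.813

p₁ = 0.439, p₀ = 0.0622.
Overall risk P(Y=1) = π·p₁ + (1−π)·p₀ = 0.718×0.439 + 0.282×0.0622 = 0.33274.
Under exogeneity, PAF = [P(Y=1) − p₀] / P(Y=1).
PAF = (0.33274 − 0.0622) / 0.33274 ≈ 0.8131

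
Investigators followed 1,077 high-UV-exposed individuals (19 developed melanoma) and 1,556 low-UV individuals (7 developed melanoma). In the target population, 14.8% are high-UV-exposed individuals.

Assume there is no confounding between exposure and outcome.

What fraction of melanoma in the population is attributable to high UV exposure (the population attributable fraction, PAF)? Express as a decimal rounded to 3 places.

PAF ≈ 0.302

p₁ = P(outcome | exposed) = 19/1077 = 0.017642
p₀ = P(outcome | unexposed) = 7/1556 = 0.0044987
Overall risk P(Y=1) = π·p₁ + (1−π)·p₀ = 0.148×0.017642 + 0.852×0.0044987 = 0.0064439.
Under exogeneity, PAF = [P(Y=1) − p₀] / P(Y=1).
PAF = (0.0064439 − 0.0044987) / 0.0064439 ≈ 0.3019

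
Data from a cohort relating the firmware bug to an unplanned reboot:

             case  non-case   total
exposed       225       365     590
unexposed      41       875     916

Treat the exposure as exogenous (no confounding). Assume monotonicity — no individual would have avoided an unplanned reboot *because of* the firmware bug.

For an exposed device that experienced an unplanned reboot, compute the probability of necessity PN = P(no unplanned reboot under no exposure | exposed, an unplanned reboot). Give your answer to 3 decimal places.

PN ≈ 0.883

p₁ = P(outcome | exposed) = 225/590 = 0.38136
p₀ = P(outcome | unexposed) = 41/916 = 0.04476
Under exogeneity and monotonicity, PN = (p₁ − p₀)/p₁.
PN = (0.38136 − 0.04476) / 0.38136 ≈ 0.8826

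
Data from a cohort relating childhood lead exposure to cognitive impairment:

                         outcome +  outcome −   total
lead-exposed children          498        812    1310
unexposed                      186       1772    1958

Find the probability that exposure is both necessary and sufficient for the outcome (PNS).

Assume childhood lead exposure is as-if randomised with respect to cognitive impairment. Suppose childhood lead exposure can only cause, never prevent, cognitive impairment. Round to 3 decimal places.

PNS ≈ 0.285

p₁ = P(outcome | exposed) = 498/1310 = 0.38015
p₀ = P(outcome | unexposed) = 186/1958 = 0.094995
Under exogeneity and monotonicity, PNS = p₁ − p₀.
PNS = 0.38015 − 0.094995 = 0.28516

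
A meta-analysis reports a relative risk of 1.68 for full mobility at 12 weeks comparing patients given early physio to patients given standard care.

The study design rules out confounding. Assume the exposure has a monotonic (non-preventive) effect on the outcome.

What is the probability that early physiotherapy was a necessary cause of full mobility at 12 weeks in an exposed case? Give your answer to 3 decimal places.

Under exogeneity and monotonicity, PN = (RR − 1) / RR = 1 − 1/RR.
PN = (1.68 − 1) / 1.68 = 0.68 / 1.68 ≈ 0.4048

PN ≈ 0.405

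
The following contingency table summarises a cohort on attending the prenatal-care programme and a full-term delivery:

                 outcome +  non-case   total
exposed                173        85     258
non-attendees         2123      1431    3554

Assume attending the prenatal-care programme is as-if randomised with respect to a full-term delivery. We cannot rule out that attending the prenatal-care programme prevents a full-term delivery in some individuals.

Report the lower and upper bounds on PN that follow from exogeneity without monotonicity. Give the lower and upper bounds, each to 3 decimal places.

0.109 ≤ PN ≤ 0.600

p₁ = P(outcome | exposed) = 173/258 = 0.67054
p₀ = P(outcome | unexposed) = 2123/3554 = 0.59736
Under exogeneity alone the bounds on PN are max{0,(p₁−p₀)/p₁} ≤ PN ≤ min{1,(1−p₀)/p₁}.
  lower = (p₁ − p₀)/p₁ = 0.073188 / 0.67054 ≈ 0.1091
  upper = min{1, (1 − p₀)/p₁} = 0.40264 / 0.67054 ≈ 0.6005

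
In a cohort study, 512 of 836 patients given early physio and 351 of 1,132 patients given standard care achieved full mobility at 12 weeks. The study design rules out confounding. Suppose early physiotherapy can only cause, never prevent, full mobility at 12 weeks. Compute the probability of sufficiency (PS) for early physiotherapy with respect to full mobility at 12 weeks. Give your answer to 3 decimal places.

p₁ = P(outcome | exposed) = 512/836 = 0.61244
p₀ = P(outcome | unexposed) = 351/1132 = 0.31007
Under exogeneity and monotonicity, PS = (p₁ − p₀) / (1 − p₀).
PS = (0.61244 − 0.31007) / (1 − 0.31007) = 0.30237 / 0.68993 ≈ 0.4383

PS ≈ 0.438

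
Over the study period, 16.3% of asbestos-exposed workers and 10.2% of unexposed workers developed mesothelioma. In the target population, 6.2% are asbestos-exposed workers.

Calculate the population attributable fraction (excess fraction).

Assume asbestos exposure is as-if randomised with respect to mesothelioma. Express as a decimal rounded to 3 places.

p₁ = 0.163, p₀ = 0.102.
Overall risk P(Y=1) = π·p₁ + (1−π)·p₀ = 0.062×0.163 + 0.938×0.102 = 0.10578.
Under exogeneity, PAF = [P(Y=1) − p₀] / P(Y=1).
PAF = (0.10578 − 0.102) / 0.10578 ≈ 0.0358

PAF ≈ 0.036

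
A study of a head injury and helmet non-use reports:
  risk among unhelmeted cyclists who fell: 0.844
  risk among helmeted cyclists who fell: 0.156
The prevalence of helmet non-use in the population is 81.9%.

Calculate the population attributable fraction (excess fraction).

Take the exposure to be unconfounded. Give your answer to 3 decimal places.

PAF ≈ 0.783

Let p₁ = 0.844, p₀ = 0.156.
Overall risk P(Y=1) = π·p₁ + (1−π)·p₀ = 0.819×0.844 + 0.181×0.156 = 0.71947.
Under exogeneity, PAF = [P(Y=1) − p₀] / P(Y=1).
PAF = (0.71947 − 0.156) / 0.71947 ≈ 0.7832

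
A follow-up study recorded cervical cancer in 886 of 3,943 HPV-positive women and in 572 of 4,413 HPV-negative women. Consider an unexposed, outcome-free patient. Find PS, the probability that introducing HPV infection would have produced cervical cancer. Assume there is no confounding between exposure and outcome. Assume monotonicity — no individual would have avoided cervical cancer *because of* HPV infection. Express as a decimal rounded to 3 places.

p₁ = P(outcome | exposed) = 886/3943 = 0.2247
p₀ = P(outcome | unexposed) = 572/4413 = 0.12962
Under exogeneity and monotonicity, PS = (p₁ − p₀) / (1 − p₀).
PS = (0.2247 − 0.12962) / (1 − 0.12962) = 0.095085 / 0.87038 ≈ 0.1092

PS ≈ 0.109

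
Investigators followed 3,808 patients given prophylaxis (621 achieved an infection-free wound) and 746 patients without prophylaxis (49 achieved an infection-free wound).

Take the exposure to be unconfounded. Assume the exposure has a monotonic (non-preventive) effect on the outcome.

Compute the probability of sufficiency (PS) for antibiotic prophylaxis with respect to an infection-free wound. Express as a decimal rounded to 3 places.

p₁ = P(outcome | exposed) = 621/3808 = 0.16308
p₀ = P(outcome | unexposed) = 49/746 = 0.065684
Under exogeneity and monotonicity, PS = (p₁ − p₀) / (1 − p₀).
PS = (0.16308 − 0.065684) / (1 − 0.065684) = 0.097394 / 0.93432 ≈ 0.1042

PS ≈ 0.104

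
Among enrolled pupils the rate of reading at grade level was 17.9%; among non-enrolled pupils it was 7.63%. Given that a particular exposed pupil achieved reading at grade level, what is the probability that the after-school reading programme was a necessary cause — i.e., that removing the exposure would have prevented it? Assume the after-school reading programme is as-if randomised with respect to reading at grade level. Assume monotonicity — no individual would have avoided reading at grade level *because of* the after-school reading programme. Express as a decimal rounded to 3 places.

p₁ = 0.179, p₀ = 0.0763.
Under exogeneity and monotonicity, PN = (p₁ − p₀) / p₁.
PN = (0.179 − 0.0763) / 0.179 = 0.1027 / 0.179 ≈ 0.5737

PN ≈ 0.574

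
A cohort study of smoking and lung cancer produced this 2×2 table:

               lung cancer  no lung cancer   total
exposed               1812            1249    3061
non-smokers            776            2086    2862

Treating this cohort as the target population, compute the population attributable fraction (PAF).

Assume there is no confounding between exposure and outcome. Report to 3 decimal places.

PAF ≈ 0.379

p₁ = P(outcome | exposed) = 1812/3061 = 0.59196
p₀ = P(outcome | unexposed) = 776/2862 = 0.27114
Exposure prevalence π = 3061/5923 = 0.5168; overall risk P(Y=1) = 0.43694.
Under exogeneity, PAF = [P(Y=1) − p₀]/P(Y=1).
PAF = (0.43694 − 0.27114) / 0.43694 ≈ 0.3795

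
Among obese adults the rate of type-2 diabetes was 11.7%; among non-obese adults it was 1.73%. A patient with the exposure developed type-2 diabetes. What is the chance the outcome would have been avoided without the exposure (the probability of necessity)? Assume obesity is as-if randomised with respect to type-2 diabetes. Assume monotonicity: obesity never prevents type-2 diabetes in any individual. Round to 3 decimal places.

p₁ = 0.117, p₀ = 0.0173.
Under exogeneity and monotonicity, PN = (p₁ − p₀) / p₁.
PN = (0.117 − 0.0173) / 0.117 = 0.0997 / 0.117 ≈ 0.8521

PN ≈ 0.852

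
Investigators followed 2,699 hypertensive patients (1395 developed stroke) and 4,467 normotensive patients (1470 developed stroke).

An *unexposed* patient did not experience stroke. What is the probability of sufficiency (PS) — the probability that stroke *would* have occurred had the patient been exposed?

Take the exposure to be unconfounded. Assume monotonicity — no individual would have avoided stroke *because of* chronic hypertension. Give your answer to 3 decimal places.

PS ≈ 0.280

p₁ = P(outcome | exposed) = 1395/2699 = 0.51686
p₀ = P(outcome | unexposed) = 1470/4467 = 0.32908
Under exogeneity and monotonicity, PS = (p₁ − p₀) / (1 − p₀).
PS = (0.51686 − 0.32908) / (1 − 0.32908) = 0.18778 / 0.67092 ≈ 0.2799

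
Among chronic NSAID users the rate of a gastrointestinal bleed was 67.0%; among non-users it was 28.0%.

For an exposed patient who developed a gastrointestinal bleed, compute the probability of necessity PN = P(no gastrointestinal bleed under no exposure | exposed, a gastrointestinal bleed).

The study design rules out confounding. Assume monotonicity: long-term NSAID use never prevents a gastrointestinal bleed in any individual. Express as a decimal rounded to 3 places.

PN ≈ 0.582

p₁ = 0.67, p₀ = 0.28.
Under exogeneity and monotonicity, PN = (p₁ − p₀) / p₁.
PN = (0.67 − 0.28) / 0.67 = 0.39 / 0.67 ≈ 0.5821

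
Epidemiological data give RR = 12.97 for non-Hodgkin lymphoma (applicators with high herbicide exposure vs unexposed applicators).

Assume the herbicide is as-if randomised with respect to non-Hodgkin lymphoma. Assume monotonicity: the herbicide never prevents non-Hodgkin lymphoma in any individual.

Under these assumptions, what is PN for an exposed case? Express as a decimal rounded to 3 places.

PN ≈ 0.923

Under exogeneity and monotonicity, PN = (RR − 1) / RR = 1 − 1/RR.
PN = (12.97 − 1) / 12.97 = 11.97 / 12.97 ≈ 0.9229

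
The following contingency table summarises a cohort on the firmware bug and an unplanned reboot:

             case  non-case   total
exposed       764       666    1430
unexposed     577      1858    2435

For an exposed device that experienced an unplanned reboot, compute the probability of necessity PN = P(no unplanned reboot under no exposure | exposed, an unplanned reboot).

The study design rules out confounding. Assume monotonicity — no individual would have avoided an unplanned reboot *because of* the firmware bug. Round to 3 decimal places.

p₁ = P(outcome | exposed) = 764/1430 = 0.53427
p₀ = P(outcome | unexposed) = 577/2435 = 0.23696
Under exogeneity and monotonicity, PN = (p₁ − p₀)/p₁.
PN = (0.53427 − 0.23696) / 0.53427 ≈ 0.5565

PN ≈ 0.556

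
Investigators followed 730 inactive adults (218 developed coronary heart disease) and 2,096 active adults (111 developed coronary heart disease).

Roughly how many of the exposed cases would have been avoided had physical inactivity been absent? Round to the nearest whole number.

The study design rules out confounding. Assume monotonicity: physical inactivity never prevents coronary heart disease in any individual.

p₁ = P(outcome | exposed) = 218/730 = 0.29863
p₀ = P(outcome | unexposed) = 111/2096 = 0.052958
PN = (p₁ − p₀)/p₁ = (0.29863 − 0.052958) / 0.29863 ≈ 0.82266.
Attributable cases ≈ PN × (exposed cases) = 0.82266 × 218 ≈ 179.34.

about 179 cases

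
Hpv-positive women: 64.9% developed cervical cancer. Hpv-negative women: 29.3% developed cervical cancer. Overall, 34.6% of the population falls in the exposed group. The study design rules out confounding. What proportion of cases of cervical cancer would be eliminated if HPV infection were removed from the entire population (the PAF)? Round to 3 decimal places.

p₁ = 0.649, p₀ = 0.293.
Overall risk P(Y=1) = π·p₁ + (1−π)·p₀ = 0.346×0.649 + 0.654×0.293 = 0.41618.
Under exogeneity, PAF = [P(Y=1) − p₀] / P(Y=1).
PAF = (0.41618 − 0.293) / 0.41618 ≈ 0.2960

PAF ≈ 0.296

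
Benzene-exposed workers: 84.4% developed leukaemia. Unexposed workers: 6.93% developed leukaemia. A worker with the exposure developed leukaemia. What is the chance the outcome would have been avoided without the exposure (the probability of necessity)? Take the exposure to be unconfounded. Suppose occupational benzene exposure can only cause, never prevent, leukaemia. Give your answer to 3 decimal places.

p₁ = 0.844, p₀ = 0.0693.
Under exogeneity and monotonicity, PN = (p₁ − p₀) / p₁.
PN = (0.844 − 0.0693) / 0.844 = 0.7747 / 0.844 ≈ 0.9179

PN ≈ 0.918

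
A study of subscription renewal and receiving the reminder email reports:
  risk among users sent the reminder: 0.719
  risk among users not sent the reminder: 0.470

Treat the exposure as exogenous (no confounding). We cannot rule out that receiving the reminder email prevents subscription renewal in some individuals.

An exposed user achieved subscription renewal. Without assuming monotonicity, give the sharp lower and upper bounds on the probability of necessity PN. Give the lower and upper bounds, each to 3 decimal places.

0.346 ≤ PN ≤ 0.737

Let p₁ = 0.719, p₀ = 0.47.
Under exogeneity alone the bounds on PN are max{0,(p₁−p₀)/p₁} ≤ PN ≤ min{1,(1−p₀)/p₁}.
  lower = (p₁ − p₀)/p₁ = 0.249 / 0.719 ≈ 0.3463
  upper = min{1, (1 − p₀)/p₁} = 0.53 / 0.719 ≈ 0.7371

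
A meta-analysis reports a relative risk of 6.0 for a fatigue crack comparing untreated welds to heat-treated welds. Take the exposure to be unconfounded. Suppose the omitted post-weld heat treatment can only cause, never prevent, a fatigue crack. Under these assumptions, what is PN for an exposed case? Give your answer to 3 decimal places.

PN ≈ 0.833

Under exogeneity and monotonicity, PN = (RR − 1) / RR = 1 − 1/RR.
PN = (6.0 − 1) / 6.0 = 5 / 6.0 ≈ 0.8333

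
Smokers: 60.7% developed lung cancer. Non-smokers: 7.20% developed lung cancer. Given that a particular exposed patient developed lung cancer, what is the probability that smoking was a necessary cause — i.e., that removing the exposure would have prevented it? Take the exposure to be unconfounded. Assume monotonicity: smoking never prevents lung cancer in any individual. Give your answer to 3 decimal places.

PN ≈ 0.881

p₁ = 0.607, p₀ = 0.072.
Under exogeneity and monotonicity, PN = (p₁ − p₀) / p₁.
PN = (0.607 − 0.072) / 0.607 = 0.535 / 0.607 ≈ 0.8814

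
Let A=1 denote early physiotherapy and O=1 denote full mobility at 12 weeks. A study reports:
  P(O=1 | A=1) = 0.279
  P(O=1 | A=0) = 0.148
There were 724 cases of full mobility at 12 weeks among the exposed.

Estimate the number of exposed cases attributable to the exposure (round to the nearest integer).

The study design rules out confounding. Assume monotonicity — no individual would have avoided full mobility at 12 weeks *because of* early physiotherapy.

Let p₁ = 0.279, p₀ = 0.148.
PN = (p₁ − p₀)/p₁ = (0.279 − 0.148) / 0.279 ≈ 0.46953.
Attributable cases ≈ PN × (exposed cases) = 0.46953 × 724 ≈ 339.94.

about 340 cases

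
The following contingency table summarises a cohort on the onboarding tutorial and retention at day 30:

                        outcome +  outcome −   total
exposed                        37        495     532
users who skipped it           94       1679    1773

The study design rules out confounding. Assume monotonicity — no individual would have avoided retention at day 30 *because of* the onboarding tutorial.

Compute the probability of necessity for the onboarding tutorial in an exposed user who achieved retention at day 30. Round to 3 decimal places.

PN ≈ 0.238

p₁ = P(outcome | exposed) = 37/532 = 0.069549
p₀ = P(outcome | unexposed) = 94/1773 = 0.053017
Under exogeneity and monotonicity, PN = (p₁ − p₀)/p₁.
PN = (0.069549 − 0.053017) / 0.069549 ≈ 0.2377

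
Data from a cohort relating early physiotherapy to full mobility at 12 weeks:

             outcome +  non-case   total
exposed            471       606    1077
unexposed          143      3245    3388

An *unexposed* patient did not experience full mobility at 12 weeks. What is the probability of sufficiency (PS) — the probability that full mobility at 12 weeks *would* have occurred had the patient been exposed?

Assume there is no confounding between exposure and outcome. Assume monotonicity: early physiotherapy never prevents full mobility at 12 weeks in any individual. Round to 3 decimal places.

p₁ = P(outcome | exposed) = 471/1077 = 0.43733
p₀ = P(outcome | unexposed) = 143/3388 = 0.042208
Under exogeneity and monotonicity, PS = (p₁ − p₀)/(1 − p₀).
PS = (0.43733 − 0.042208) / 0.95779 ≈ 0.4125

PS ≈ 0.413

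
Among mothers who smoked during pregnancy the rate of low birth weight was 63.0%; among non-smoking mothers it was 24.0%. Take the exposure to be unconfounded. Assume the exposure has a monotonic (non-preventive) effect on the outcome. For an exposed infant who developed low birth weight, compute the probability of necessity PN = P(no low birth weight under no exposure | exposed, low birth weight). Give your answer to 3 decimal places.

PN ≈ 0.619

p₁ = 0.63, p₀ = 0.24.
Under exogeneity and monotonicity, PN = (p₁ − p₀) / p₁.
PN = (0.63 − 0.24) / 0.63 = 0.39 / 0.63 ≈ 0.6190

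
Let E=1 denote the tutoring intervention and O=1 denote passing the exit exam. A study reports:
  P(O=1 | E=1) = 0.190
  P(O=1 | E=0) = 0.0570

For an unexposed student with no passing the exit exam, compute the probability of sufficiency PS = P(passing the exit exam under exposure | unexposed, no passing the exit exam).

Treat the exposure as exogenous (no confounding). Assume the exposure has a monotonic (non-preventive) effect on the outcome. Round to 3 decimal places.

PS ≈ 0.141

Let p₁ = 0.19, p₀ = 0.057.
Under exogeneity and monotonicity, PS = (p₁ − p₀) / (1 − p₀).
PS = (0.19 − 0.057) / (1 − 0.057) = 0.133 / 0.943 ≈ 0.1410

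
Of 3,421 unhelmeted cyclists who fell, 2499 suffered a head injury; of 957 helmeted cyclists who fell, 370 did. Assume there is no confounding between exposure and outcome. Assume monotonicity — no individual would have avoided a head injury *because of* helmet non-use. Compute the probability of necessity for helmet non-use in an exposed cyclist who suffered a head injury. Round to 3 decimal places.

PN ≈ 0.471

p₁ = P(outcome | exposed) = 2499/3421 = 0.73049
p₀ = P(outcome | unexposed) = 370/957 = 0.38662
Under exogeneity and monotonicity, PN = (p₁ − p₀) / p₁.
PN = (0.73049 − 0.38662) / 0.73049 = 0.34386 / 0.73049 ≈ 0.4707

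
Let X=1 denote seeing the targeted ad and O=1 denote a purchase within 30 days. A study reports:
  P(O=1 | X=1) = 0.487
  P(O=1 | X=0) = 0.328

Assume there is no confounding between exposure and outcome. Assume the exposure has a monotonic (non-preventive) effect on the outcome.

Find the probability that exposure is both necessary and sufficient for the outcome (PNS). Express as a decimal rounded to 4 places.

PNS ≈ 0.1590

Let p₁ = 0.487, p₀ = 0.328.
Under exogeneity and monotonicity, PNS = p₁ − p₀.
PNS = 0.487 − 0.328 = 0.159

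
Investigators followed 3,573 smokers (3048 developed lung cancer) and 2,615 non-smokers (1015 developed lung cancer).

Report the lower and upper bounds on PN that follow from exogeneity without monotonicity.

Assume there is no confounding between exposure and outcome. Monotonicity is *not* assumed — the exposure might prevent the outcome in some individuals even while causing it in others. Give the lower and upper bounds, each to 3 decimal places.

p₁ = P(outcome | exposed) = 3048/3573 = 0.85306
p₀ = P(outcome | unexposed) = 1015/2615 = 0.38815
Under exogeneity alone the bounds on PN are max{0,(p₁−p₀)/p₁} ≤ PN ≤ min{1,(1−p₀)/p₁}.
  lower = (p₁ − p₀)/p₁ = 0.46492 / 0.85306 ≈ 0.5450
  upper = min{1, (1 − p₀)/p₁} = 0.61185 / 0.85306 ≈ 0.7172

0.545 ≤ PN ≤ 0.717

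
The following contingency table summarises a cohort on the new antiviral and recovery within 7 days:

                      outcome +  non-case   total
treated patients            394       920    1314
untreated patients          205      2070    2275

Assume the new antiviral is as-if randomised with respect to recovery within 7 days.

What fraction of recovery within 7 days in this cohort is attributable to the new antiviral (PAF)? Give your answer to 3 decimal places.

p₁ = P(outcome | exposed) = 394/1314 = 0.29985
p₀ = P(outcome | unexposed) = 205/2275 = 0.09011
Exposure prevalence π = 1314/3589 = 0.36612; overall risk P(Y=1) = 0.1669.
Under exogeneity, PAF = [P(Y=1) − p₀]/P(Y=1).
PAF = (0.1669 − 0.09011) / 0.1669 ≈ 0.4601

PAF ≈ 0.460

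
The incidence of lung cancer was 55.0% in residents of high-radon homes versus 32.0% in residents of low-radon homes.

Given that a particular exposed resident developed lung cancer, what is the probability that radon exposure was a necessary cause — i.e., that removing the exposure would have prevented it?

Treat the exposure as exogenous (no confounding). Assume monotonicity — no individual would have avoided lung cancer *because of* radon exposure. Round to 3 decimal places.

p₁ = 0.55, p₀ = 0.32.
Under exogeneity and monotonicity, PN = (p₁ − p₀) / p₁.
PN = (0.55 − 0.32) / 0.55 = 0.23 / 0.55 ≈ 0.4182

PN ≈ 0.418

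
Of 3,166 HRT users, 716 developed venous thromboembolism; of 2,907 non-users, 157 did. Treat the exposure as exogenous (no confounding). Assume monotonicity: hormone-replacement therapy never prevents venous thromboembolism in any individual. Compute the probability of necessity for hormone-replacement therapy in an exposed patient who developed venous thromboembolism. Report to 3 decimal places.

PN ≈ 0.761

p₁ = P(outcome | exposed) = 716/3166 = 0.22615
p₀ = P(outcome | unexposed) = 157/2907 = 0.054008
Under exogeneity and monotonicity, PN = (p₁ − p₀) / p₁.
PN = (0.22615 − 0.054008) / 0.22615 = 0.17215 / 0.22615 ≈ 0.7612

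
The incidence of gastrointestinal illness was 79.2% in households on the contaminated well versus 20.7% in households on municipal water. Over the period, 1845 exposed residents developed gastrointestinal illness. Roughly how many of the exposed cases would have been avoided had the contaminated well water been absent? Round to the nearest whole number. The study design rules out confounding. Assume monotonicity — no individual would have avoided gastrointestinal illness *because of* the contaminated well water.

about 1363 cases

p₁ = 0.792, p₀ = 0.207.
PN = (p₁ − p₀)/p₁ = (0.792 − 0.207) / 0.792 ≈ 0.73864.
Attributable cases ≈ PN × (exposed cases) = 0.73864 × 1845 ≈ 1362.78.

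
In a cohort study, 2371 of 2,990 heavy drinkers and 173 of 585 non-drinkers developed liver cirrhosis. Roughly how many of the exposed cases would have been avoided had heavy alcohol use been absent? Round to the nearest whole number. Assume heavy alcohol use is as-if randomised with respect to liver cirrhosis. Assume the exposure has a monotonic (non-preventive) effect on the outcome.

about 1487 cases

p₁ = P(outcome | exposed) = 2371/2990 = 0.79298
p₀ = P(outcome | unexposed) = 173/585 = 0.29573
PN = (p₁ − p₀)/p₁ = (0.79298 − 0.29573) / 0.79298 ≈ 0.62707.
Attributable cases ≈ PN × (exposed cases) = 0.62707 × 2371 ≈ 1486.78.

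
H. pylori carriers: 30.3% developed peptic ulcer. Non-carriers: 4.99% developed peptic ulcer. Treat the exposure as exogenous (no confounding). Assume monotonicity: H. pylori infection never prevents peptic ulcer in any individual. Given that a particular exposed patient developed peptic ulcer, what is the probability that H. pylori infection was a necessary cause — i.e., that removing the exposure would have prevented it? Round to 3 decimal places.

PN ≈ 0.835

p₁ = 0.303, p₀ = 0.0499.
Under exogeneity and monotonicity, PN = (p₁ − p₀) / p₁.
PN = (0.303 − 0.0499) / 0.303 = 0.2531 / 0.303 ≈ 0.8353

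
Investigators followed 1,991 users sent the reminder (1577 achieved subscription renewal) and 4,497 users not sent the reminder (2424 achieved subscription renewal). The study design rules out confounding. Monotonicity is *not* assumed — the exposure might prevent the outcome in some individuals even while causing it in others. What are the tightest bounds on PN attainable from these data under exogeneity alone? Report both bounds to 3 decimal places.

p₁ = P(outcome | exposed) = 1577/1991 = 0.79206
p₀ = P(outcome | unexposed) = 2424/4497 = 0.53903
Under exogeneity alone the bounds on PN are max{0,(p₁−p₀)/p₁} ≤ PN ≤ min{1,(1−p₀)/p₁}.
  lower = (p₁ − p₀)/p₁ = 0.25304 / 0.79206 ≈ 0.3195
  upper = min{1, (1 − p₀)/p₁} = 0.46097 / 0.79206 ≈ 0.5820

0.319 ≤ PN ≤ 0.582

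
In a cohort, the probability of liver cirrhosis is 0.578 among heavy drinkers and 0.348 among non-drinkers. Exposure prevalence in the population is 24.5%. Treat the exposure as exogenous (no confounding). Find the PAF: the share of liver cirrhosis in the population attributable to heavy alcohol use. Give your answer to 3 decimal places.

Let p₁ = 0.578, p₀ = 0.348.
Overall risk P(Y=1) = π·p₁ + (1−π)·p₀ = 0.245×0.578 + 0.755×0.348 = 0.40435.
Under exogeneity, PAF = [P(Y=1) − p₀] / P(Y=1).
PAF = (0.40435 − 0.348) / 0.40435 ≈ 0.1394

PAF ≈ 0.139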